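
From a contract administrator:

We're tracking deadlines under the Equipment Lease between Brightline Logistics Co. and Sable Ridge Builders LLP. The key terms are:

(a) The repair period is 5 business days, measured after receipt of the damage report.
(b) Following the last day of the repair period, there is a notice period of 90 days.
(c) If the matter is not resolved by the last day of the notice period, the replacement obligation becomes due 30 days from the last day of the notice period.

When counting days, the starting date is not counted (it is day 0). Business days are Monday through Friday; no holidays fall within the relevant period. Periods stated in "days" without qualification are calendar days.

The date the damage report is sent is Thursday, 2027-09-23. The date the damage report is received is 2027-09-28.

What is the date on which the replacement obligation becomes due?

2028-02-02

From Tuesday, 2027-09-28, 5 business days (Sep 29, Sep 30, Oct 1, Oct 4, Oct 5, skipping weekends) brings us to Tuesday, 2027-10-05, which is the last day of the repair period.
The last day of the notice period: 2027-10-05 + 90 days = 2028-01-03.
The date on which the replacement obligation becomes due: 30 calendar days after 2028-01-03 is 2028-02-02.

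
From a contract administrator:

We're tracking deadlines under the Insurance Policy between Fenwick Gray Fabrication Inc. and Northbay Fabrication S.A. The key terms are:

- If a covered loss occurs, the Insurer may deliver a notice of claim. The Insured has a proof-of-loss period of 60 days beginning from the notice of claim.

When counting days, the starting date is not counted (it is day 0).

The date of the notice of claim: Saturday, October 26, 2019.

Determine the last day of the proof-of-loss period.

The last day of the proof-of-loss period: 60 calendar days after October 26, 2019 is December 25, 2019.

December 25, 2019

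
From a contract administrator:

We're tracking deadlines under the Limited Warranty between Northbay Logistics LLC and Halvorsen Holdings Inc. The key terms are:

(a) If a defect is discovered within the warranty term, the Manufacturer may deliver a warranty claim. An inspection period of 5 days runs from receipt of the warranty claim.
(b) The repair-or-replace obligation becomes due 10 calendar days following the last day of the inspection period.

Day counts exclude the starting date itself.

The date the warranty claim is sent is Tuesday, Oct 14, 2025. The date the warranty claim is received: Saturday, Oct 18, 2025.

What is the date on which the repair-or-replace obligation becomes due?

The last day of the inspection period: Oct 18, 2025 + 5 days = Oct 23, 2025.
Adding 10 calendar days to Oct 23, 2025 gives Nov 2, 2025, which is the date on which the repair-or-replace obligation becomes due.

Nov 2, 2025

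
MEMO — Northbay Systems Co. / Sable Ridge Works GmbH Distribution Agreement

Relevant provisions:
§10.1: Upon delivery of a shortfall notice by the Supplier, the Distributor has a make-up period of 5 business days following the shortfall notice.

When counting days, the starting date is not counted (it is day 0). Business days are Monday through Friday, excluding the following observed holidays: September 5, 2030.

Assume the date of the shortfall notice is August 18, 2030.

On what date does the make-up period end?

The last day of the make-up period: counting 5 business days from Sunday, August 18, 2030 (Aug 19, Aug 20, Aug 21, Aug 22, Aug 23, skipping weekends) reaches Friday, August 23, 2030.

August 23, 2030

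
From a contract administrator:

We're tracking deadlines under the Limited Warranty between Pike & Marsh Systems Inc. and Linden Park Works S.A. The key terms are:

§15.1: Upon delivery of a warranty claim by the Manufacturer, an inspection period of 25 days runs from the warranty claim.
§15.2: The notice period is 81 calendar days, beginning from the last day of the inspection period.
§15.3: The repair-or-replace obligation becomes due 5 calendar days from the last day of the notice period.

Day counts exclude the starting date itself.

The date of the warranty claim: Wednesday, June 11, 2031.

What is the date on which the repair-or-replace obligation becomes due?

September 30, 2031

The last day of the inspection period: June 11, 2031 + 25 days = July 6, 2031.
Adding 81 calendar days to July 6, 2031 gives September 25, 2031, which is the last day of the notice period.
Adding 5 calendar days to September 25, 2031 gives September 30, 2031, which is the date on which the repair-or-replace obligation becomes due.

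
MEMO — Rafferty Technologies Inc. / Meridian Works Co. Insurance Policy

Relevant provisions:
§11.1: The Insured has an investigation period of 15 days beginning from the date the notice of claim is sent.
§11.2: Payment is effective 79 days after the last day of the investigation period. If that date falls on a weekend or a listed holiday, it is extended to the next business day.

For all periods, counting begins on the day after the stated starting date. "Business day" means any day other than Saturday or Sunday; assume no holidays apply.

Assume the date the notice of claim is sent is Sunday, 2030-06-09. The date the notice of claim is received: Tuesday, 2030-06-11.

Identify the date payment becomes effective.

The last day of the investigation period: 2030-06-09 + 15 days = 2030-06-24.
Adding 79 calendar days to 2030-06-24 gives 2030-09-11, which is the date payment becomes effective. 2030-09-11 is a Wednesday, so no roll-forward applies.

2030-09-11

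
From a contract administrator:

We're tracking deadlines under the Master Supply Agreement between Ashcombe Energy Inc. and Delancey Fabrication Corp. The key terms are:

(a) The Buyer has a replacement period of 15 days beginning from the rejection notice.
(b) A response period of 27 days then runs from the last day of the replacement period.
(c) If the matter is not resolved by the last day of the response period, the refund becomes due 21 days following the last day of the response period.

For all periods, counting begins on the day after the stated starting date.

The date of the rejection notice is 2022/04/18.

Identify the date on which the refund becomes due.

The last day of the replacement period: 15 calendar days after 2022/04/18 is 2022/05/03.
Adding 27 calendar days to 2022/05/03 gives 2022/05/30, which is the last day of the response period.
The date on which the refund becomes due: 21 calendar days after 2022/05/30 is 2022/06/20.

2022/06/20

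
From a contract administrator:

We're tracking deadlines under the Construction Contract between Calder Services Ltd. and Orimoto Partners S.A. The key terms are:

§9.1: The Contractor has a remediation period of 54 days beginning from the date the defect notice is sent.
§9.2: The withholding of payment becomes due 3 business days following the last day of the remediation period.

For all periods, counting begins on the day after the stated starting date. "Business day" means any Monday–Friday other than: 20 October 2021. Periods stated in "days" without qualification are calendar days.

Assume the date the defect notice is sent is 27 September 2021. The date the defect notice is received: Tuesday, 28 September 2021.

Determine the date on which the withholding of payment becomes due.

The last day of the remediation period: 54 calendar days after 27 September 2021 is 20 November 2021.
From Saturday, 20 November 2021, 3 business days (Nov 22, Nov 23, Nov 24, skipping weekends) brings us to Wednesday, 24 November 2021, which is the date on which the withholding of payment becomes due.

24 November 2021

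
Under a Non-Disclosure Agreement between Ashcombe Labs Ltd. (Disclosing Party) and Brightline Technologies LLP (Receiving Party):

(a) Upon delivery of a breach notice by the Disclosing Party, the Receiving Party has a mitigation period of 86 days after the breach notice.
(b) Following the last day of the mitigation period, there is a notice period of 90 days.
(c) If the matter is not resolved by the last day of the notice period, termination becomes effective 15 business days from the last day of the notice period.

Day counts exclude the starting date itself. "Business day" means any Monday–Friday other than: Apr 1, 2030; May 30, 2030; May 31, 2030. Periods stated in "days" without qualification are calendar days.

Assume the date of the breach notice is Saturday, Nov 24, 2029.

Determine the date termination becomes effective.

The last day of the mitigation period: 86 calendar days after Nov 24, 2029 is Feb 18, 2030.
The last day of the notice period: Feb 18, 2030 + 90 days = May 19, 2030.
The date termination becomes effective: counting 15 business days from Sunday, May 19, 2030 (May 20, May 21, May 22, May 23, …, Jun 7, Jun 10, Jun 11, skipping weekends and the listed holidays on May 30, May 31) reaches Tuesday, Jun 11, 2030.

Jun 11, 2030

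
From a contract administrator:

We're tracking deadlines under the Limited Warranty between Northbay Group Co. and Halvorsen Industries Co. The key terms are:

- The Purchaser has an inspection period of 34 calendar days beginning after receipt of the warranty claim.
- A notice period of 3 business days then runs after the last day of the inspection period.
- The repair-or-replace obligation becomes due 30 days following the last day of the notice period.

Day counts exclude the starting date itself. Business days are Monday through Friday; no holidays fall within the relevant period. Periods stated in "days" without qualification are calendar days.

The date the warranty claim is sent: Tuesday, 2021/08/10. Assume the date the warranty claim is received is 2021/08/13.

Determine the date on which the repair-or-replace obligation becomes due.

The last day of the inspection period: 2021/08/13 + 34 days = 2021/09/16.
The last day of the notice period: 3 business days after Thursday, 2021/09/16, skipping weekends — Sep 17, Sep 20, Sep 21 — lands on Tuesday, 2021/09/21.
Adding 30 calendar days to 2021/09/21 gives 2021/10/21, which is the date on which the repair-or-replace obligation becomes due.

2021/10/21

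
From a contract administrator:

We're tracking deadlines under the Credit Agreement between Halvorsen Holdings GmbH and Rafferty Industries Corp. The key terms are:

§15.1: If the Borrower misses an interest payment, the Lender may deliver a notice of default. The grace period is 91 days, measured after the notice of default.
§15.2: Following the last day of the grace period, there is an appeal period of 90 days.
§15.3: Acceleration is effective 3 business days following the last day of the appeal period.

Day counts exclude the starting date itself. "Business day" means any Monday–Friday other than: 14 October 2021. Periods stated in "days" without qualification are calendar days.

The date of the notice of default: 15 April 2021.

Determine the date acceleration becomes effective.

The last day of the grace period: 91 calendar days after 15 April 2021 is 15 July 2021.
The last day of the appeal period: 15 July 2021 + 90 days = 13 October 2021.
The date acceleration becomes effective: 3 business days after Wednesday, 13 October 2021, skipping weekends and the listed holiday on Oct 14 — Oct 15, Oct 18, Oct 19 — lands on Tuesday, 19 October 2021.

19 October 2021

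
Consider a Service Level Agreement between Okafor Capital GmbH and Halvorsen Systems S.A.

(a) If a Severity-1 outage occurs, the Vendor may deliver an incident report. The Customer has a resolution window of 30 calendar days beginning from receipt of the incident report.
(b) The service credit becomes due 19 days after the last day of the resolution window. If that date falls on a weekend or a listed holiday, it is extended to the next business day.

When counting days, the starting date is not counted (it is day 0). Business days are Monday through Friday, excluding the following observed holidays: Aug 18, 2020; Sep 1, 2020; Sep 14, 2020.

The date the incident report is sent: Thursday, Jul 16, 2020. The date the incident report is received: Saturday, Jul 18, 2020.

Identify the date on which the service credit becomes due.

Adding 30 calendar days to Jul 18, 2020 gives Aug 17, 2020, which is the last day of the resolution window.
Adding 19 calendar days to Aug 17, 2020 gives Sep 5, 2020, which is the date on which the service credit becomes due. That falls on a Saturday, so it rolls to the next business day, Monday, Sep 7, 2020.

Sep 7, 2020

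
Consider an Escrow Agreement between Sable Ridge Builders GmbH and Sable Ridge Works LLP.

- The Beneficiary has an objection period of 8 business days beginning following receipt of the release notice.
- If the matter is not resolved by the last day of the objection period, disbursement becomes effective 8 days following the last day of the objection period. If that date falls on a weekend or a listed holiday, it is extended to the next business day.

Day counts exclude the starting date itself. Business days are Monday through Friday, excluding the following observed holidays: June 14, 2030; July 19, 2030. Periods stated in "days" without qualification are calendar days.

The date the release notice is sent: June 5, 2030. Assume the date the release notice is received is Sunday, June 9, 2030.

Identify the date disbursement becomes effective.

June 28, 2030

From Sunday, June 9, 2030, 8 business days (Jun 10, Jun 11, Jun 12, Jun 13, Jun 17, Jun 18, Jun 19, Jun 20, skipping weekends and the listed holiday on Jun 14) brings us to Thursday, June 20, 2030, which is the last day of the objection period.
The date disbursement becomes effective: 8 calendar days after June 20, 2030 is June 28, 2030. June 28, 2030 is a Friday and is not a listed holiday, so no roll-forward applies.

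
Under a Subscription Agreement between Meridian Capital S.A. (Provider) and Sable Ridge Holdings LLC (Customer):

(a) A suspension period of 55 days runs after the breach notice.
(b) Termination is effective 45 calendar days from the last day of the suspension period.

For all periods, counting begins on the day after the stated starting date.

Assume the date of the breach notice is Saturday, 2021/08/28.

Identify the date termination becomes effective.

2021/12/06

The last day of the suspension period: 2021/08/28 + 55 days = 2021/10/22.
The date termination becomes effective: 2021/10/22 + 45 days = 2021/12/06.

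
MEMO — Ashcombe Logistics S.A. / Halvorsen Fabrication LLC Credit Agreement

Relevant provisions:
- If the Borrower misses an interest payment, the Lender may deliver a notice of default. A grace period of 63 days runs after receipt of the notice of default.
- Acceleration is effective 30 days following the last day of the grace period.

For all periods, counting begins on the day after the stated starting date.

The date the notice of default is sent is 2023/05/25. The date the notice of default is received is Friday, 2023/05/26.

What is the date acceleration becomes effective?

The last day of the grace period: 63 calendar days after 2023/05/26 is 2023/07/28.
Adding 30 calendar days to 2023/07/28 gives 2023/08/27, which is the date acceleration becomes effective.

2023/08/27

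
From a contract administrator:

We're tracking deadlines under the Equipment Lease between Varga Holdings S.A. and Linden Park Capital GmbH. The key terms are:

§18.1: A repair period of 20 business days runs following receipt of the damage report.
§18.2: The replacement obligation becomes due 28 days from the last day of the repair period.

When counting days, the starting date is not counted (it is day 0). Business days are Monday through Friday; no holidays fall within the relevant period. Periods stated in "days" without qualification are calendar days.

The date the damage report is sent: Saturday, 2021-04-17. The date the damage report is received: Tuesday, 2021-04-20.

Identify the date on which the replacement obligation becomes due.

The last day of the repair period: counting 20 business days from Tuesday, 2021-04-20 (Apr 21, Apr 22, Apr 23, Apr 26, …, May 14, May 17, May 18, skipping weekends) reaches Tuesday, 2021-05-18.
Adding 28 calendar days to 2021-05-18 gives 2021-06-15, which is the date on which the replacement obligation becomes due.

2021-06-15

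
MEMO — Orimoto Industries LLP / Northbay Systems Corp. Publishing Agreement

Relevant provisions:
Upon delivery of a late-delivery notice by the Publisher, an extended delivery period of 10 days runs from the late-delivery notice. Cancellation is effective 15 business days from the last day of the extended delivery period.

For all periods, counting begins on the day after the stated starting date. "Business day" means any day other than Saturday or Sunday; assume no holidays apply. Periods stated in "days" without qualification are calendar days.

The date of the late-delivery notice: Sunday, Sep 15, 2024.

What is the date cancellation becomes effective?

Adding 10 calendar days to Sep 15, 2024 gives Sep 25, 2024, which is the last day of the extended delivery period.
The date cancellation becomes effective: 15 business days after Wednesday, Sep 25, 2024, skipping weekends — Sep 26, Sep 27, Sep 30, Oct 1, …, Oct 14, Oct 15, Oct 16 — lands on Wednesday, Oct 16, 2024.

Oct 16, 2024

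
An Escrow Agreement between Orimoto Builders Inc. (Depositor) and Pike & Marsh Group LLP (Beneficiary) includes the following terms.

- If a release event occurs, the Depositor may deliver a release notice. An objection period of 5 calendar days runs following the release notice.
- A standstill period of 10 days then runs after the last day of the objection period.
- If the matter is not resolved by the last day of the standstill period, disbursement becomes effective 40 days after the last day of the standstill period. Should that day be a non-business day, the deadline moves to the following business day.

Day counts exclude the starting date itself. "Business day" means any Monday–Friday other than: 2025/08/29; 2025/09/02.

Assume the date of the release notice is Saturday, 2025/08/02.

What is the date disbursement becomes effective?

2025/09/26

The last day of the objection period: 2025/08/02 + 5 days = 2025/08/07.
The last day of the standstill period: 2025/08/07 + 10 days = 2025/08/17.
The date disbursement becomes effective: 2025/08/17 + 40 days = 2025/09/26. 2025/09/26 is a Friday and is not a listed holiday, so no roll-forward applies.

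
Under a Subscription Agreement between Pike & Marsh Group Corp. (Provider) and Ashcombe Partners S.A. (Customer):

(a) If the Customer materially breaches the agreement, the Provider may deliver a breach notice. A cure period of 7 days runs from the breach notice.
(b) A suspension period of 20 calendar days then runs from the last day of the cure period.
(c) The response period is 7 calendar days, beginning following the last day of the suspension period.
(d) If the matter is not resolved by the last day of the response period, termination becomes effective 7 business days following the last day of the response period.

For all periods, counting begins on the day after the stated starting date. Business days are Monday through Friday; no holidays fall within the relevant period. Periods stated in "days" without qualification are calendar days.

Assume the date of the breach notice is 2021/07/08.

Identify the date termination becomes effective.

2021/08/20

Adding 7 calendar days to 2021/07/08 gives 2021/07/15, which is the last day of the cure period.
The last day of the suspension period: 20 calendar days after 2021/07/15 is 2021/08/04.
Adding 7 calendar days to 2021/08/04 gives 2021/08/11, which is the last day of the response period.
The date termination becomes effective: 7 business days after Wednesday, 2021/08/11, skipping weekends — Aug 12, Aug 13, Aug 16, Aug 17, Aug 18, Aug 19, Aug 20 — lands on Friday, 2021/08/20.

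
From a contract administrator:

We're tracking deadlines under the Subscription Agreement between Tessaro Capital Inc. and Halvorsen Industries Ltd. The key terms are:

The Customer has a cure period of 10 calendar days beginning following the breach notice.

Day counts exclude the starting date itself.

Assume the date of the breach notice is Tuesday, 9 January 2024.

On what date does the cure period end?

Adding 10 calendar days to 9 January 2024 gives 19 January 2024, which is the last day of the cure period.

19 January 2024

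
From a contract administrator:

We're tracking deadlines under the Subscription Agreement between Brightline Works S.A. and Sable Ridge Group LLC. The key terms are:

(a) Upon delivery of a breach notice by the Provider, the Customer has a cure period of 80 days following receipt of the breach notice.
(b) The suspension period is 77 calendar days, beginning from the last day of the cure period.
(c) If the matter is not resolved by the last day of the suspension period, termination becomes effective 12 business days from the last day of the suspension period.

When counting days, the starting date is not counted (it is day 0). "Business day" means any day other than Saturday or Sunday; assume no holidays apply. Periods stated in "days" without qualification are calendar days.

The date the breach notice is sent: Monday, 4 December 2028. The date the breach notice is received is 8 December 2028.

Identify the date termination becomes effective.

30 May 2029

The last day of the cure period: 80 calendar days after 8 December 2028 is 26 February 2029.
The last day of the suspension period: 77 calendar days after 26 February 2029 is 14 May 2029.
The date termination becomes effective: counting 12 business days from Monday, 14 May 2029 (May 15, May 16, May 17, May 18, …, May 28, May 29, May 30, skipping weekends) reaches Wednesday, 30 May 2029.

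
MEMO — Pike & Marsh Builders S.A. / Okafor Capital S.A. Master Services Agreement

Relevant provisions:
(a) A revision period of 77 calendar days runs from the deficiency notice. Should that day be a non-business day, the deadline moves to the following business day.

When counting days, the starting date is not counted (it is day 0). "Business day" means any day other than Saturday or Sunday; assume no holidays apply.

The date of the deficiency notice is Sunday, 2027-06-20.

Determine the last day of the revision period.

The last day of the revision period: 2027-06-20 + 77 days = 2027-09-05. That falls on a Sunday, so it rolls to the next business day, Monday, 2027-09-06.

2027-09-06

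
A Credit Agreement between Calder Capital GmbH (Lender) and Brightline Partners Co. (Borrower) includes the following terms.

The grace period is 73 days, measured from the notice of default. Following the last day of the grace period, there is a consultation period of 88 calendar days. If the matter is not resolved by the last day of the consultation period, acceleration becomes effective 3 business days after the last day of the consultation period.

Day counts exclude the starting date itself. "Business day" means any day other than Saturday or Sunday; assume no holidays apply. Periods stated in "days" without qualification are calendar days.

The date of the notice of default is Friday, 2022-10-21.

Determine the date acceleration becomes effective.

The last day of the grace period: 73 calendar days after 2022-10-21 is 2023-01-02.
The last day of the consultation period: 2023-01-02 + 88 days = 2023-03-31.
From Friday, 2023-03-31, 3 business days (Apr 3, Apr 4, Apr 5, skipping weekends) brings us to Wednesday, 2023-04-05, which is the date acceleration becomes effective.

2023-04-05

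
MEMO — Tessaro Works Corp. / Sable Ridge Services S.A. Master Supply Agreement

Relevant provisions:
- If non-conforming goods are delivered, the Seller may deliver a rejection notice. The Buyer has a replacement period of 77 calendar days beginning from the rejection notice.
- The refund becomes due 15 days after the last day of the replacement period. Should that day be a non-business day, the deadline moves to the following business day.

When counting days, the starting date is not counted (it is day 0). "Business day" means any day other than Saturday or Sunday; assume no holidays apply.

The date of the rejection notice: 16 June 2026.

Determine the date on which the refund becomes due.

16 September 2026

The last day of the replacement period: 77 calendar days after 16 June 2026 is 1 September 2026.
Adding 15 calendar days to 1 September 2026 gives 16 September 2026, which is the date on which the refund becomes due. 16 September 2026 is a Wednesday, so no roll-forward applies.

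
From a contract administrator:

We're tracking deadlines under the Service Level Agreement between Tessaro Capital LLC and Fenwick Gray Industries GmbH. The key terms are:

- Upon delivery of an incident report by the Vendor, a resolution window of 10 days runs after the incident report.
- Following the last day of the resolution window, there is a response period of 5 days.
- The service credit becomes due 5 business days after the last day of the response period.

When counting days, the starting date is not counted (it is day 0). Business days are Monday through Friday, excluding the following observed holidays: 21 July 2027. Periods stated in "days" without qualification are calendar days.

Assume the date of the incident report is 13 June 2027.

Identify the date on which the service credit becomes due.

5 July 2027

The last day of the resolution window: 13 June 2027 + 10 days = 23 June 2027.
The last day of the response period: 5 calendar days after 23 June 2027 is 28 June 2027.
From Monday, 28 June 2027, 5 business days (Jun 29, Jun 30, Jul 1, Jul 2, Jul 5, skipping weekends) brings us to Monday, 5 July 2027, which is the date on which the service credit becomes due.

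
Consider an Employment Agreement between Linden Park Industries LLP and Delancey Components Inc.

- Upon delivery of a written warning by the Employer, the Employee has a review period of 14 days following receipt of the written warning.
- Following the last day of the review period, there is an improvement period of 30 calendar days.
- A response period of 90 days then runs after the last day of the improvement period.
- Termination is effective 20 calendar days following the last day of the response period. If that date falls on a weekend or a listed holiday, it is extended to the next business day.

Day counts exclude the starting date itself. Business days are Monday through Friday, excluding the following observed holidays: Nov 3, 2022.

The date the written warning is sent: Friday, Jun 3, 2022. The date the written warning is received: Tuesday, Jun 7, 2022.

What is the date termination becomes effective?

The last day of the review period: 14 calendar days after Jun 7, 2022 is Jun 21, 2022.
The last day of the improvement period: Jun 21, 2022 + 30 days = Jul 21, 2022.
Adding 90 calendar days to Jul 21, 2022 gives Oct 19, 2022, which is the last day of the response period.
Adding 20 calendar days to Oct 19, 2022 gives Nov 8, 2022, which is the date termination becomes effective. Nov 8, 2022 is a Tuesday and is not a listed holiday, so no roll-forward applies.

Nov 8, 2022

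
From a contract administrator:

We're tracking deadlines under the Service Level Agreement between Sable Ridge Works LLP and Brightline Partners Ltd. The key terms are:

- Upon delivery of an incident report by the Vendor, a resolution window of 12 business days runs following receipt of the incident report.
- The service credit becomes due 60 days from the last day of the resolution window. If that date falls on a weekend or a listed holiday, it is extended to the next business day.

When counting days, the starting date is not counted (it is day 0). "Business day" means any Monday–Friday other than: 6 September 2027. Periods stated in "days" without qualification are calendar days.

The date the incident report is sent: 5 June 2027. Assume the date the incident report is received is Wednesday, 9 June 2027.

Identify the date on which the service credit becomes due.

24 August 2027

From Wednesday, 9 June 2027, 12 business days (Jun 10, Jun 11, Jun 14, Jun 15, …, Jun 23, Jun 24, Jun 25, skipping weekends) brings us to Friday, 25 June 2027, which is the last day of the resolution window.
The date on which the service credit becomes due: 60 calendar days after 25 June 2027 is 24 August 2027. 24 August 2027 is a Tuesday and is not a listed holiday, so no roll-forward applies.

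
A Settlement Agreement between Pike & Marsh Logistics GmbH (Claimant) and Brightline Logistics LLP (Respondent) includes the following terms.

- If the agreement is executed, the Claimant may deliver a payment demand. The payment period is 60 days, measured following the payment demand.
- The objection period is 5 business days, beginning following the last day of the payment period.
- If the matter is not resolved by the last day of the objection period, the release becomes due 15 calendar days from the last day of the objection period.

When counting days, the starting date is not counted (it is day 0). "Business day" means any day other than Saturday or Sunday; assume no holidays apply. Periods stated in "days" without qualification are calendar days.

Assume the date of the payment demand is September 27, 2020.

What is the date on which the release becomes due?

December 18, 2020

The last day of the payment period: 60 calendar days after September 27, 2020 is November 26, 2020.
The last day of the objection period: counting 5 business days from Thursday, November 26, 2020 (Nov 27, Nov 30, Dec 1, Dec 2, Dec 3, skipping weekends) reaches Thursday, December 3, 2020.
The date on which the release becomes due: 15 calendar days after December 3, 2020 is December 18, 2020.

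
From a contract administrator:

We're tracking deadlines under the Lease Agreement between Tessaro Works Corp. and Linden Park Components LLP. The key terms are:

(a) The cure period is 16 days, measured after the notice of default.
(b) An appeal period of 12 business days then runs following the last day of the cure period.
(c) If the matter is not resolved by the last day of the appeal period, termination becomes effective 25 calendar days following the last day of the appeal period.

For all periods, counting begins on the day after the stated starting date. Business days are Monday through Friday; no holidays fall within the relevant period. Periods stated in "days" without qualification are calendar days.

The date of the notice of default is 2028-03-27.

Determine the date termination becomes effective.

The last day of the cure period: 2028-03-27 + 16 days = 2028-04-12.
The last day of the appeal period: counting 12 business days from Wednesday, 2028-04-12 (Apr 13, Apr 14, Apr 17, Apr 18, …, Apr 26, Apr 27, Apr 28, skipping weekends) reaches Friday, 2028-04-28.
The date termination becomes effective: 25 calendar days after 2028-04-28 is 2028-05-23.

2028-05-23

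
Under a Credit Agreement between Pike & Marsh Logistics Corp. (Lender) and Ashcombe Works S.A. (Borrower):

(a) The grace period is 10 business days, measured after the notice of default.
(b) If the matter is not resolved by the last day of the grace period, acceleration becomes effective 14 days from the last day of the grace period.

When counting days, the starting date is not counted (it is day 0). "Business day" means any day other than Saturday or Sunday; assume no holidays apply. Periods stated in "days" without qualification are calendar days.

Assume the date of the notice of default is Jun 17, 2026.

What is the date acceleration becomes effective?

Jul 15, 2026

The last day of the grace period: counting 10 business days from Wednesday, Jun 17, 2026 (Jun 18, Jun 19, Jun 22, Jun 23, Jun 24, Jun 25, Jun 26, Jun 29, Jun 30, Jul 1, skipping weekends) reaches Wednesday, Jul 1, 2026.
The date acceleration becomes effective: 14 calendar days after Jul 1, 2026 is Jul 15, 2026.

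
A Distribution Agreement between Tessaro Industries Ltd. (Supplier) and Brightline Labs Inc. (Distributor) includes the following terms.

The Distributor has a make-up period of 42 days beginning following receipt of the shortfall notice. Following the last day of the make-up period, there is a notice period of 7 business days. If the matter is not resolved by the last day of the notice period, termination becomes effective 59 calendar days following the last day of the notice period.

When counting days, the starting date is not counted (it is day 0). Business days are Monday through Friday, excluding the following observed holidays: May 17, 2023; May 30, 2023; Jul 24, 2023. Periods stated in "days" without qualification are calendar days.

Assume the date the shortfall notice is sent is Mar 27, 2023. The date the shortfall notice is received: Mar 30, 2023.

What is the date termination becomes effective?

The last day of the make-up period: Mar 30, 2023 + 42 days = May 11, 2023.
The last day of the notice period: 7 business days after Thursday, May 11, 2023, skipping weekends and the listed holiday on May 17 — May 12, May 15, May 16, May 18, May 19, May 22, May 23 — lands on Tuesday, May 23, 2023.
The date termination becomes effective: May 23, 2023 + 59 days = Jul 21, 2023.

Jul 21, 2023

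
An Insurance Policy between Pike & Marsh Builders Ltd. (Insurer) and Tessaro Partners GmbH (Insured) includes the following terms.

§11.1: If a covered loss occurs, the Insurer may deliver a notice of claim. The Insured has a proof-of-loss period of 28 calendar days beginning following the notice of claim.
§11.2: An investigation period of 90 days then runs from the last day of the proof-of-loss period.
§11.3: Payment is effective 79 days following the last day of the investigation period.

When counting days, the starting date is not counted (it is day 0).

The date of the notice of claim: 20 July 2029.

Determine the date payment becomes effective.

The last day of the proof-of-loss period: 20 July 2029 + 28 days = 17 August 2029.
Adding 90 calendar days to 17 August 2029 gives 15 November 2029, which is the last day of the investigation period.
The date payment becomes effective: 15 November 2029 + 79 days = 2 February 2030.

2 February 2030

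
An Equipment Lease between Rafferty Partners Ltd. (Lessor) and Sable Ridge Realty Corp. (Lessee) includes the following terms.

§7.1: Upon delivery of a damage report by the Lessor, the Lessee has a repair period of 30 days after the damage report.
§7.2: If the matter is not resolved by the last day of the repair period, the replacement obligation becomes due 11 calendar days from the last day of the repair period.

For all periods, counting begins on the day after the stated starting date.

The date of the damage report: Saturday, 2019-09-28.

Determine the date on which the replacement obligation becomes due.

The last day of the repair period: 30 calendar days after 2019-09-28 is 2019-10-28.
The date on which the replacement obligation becomes due: 2019-10-28 + 11 days = 2019-11-08.

2019-11-08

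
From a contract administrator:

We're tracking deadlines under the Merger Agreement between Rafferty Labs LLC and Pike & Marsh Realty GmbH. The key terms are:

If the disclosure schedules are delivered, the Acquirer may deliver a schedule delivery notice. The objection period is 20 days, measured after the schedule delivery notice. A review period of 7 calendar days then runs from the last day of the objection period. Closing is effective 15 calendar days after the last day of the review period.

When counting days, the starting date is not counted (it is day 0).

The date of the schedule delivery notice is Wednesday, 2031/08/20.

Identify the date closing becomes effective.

2031/10/01

Adding 20 calendar days to 2031/08/20 gives 2031/09/09, which is the last day of the objection period.
The last day of the review period: 7 calendar days after 2031/09/09 is 2031/09/16.
Adding 15 calendar days to 2031/09/16 gives 2031/10/01, which is the date closing becomes effective.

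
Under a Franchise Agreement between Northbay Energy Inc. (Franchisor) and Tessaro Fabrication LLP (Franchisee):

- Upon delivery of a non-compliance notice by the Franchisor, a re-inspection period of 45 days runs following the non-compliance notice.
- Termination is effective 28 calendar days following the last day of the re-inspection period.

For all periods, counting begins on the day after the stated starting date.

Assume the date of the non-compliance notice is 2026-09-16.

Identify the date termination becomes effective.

Adding 45 calendar days to 2026-09-16 gives 2026-10-31, which is the last day of the re-inspection period.
The date termination becomes effective: 28 calendar days after 2026-10-31 is 2026-11-28.

2026-11-28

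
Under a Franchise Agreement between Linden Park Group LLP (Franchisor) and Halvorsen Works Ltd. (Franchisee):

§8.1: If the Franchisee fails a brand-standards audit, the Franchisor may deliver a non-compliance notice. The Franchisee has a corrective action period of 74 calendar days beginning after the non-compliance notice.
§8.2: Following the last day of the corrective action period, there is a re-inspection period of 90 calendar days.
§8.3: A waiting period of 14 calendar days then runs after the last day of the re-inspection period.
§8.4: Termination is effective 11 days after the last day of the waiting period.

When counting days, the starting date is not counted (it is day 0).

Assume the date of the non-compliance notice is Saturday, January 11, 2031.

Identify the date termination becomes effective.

The last day of the corrective action period: 74 calendar days after January 11, 2031 is March 26, 2031.
The last day of the re-inspection period: March 26, 2031 + 90 days = June 24, 2031.
The last day of the waiting period: 14 calendar days after June 24, 2031 is July 8, 2031.
Adding 11 calendar days to July 8, 2031 gives July 19, 2031, which is the date termination becomes effective.

July 19, 2031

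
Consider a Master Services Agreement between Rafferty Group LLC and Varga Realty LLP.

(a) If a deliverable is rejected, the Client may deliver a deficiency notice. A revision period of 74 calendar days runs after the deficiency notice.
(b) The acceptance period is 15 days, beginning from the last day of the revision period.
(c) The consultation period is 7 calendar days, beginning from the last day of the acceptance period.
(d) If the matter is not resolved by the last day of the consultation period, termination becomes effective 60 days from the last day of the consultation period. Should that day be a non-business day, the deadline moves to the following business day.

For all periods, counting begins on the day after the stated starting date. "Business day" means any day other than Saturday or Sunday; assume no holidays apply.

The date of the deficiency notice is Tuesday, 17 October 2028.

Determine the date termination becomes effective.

22 March 2029

The last day of the revision period: 17 October 2028 + 74 days = 30 December 2028.
The last day of the acceptance period: 30 December 2028 + 15 days = 14 January 2029.
Adding 7 calendar days to 14 January 2029 gives 21 January 2029, which is the last day of the consultation period.
Adding 60 calendar days to 21 January 2029 gives 22 March 2029, which is the date termination becomes effective. 22 March 2029 is a Thursday, so no roll-forward applies.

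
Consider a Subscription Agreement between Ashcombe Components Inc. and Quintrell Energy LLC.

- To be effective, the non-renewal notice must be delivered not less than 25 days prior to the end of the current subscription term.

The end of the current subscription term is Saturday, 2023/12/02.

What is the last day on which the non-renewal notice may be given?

2023/11/07

2023/12/02 minus 25 days is 2023/11/07.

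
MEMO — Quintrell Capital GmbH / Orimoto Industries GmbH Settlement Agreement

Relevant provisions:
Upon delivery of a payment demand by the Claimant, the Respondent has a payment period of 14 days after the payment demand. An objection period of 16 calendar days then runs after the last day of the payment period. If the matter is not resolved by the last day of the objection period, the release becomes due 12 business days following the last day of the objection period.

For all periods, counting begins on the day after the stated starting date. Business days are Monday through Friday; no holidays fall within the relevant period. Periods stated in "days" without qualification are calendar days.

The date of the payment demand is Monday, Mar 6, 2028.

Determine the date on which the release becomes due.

Apr 21, 2028

The last day of the payment period: 14 calendar days after Mar 6, 2028 is Mar 20, 2028.
The last day of the objection period: 16 calendar days after Mar 20, 2028 is Apr 5, 2028.
The date on which the release becomes due: 12 business days after Wednesday, Apr 5, 2028, skipping weekends — Apr 6, Apr 7, Apr 10, Apr 11, …, Apr 19, Apr 20, Apr 21 — lands on Friday, Apr 21, 2028.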